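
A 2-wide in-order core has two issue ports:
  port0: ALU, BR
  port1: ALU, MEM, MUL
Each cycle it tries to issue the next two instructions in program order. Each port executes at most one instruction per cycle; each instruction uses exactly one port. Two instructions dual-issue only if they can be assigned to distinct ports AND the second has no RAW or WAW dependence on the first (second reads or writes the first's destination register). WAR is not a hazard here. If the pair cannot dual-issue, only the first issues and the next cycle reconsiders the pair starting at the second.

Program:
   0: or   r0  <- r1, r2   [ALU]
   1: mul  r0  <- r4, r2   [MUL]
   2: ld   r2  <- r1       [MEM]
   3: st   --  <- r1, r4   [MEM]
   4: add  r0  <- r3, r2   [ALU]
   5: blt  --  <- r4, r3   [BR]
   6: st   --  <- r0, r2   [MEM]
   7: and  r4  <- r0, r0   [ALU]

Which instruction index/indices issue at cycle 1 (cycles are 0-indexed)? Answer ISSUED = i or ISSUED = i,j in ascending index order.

ISSUED = 1

0. or @i0  | WAW r0
1. mul @i1  | no-port MUL/MEM
2. ld @i2  | no-port MEM/MEM
3. st+add @i3/i4  | dual
4. blt+st @i5/i6  | dual
5. and @i7  | tail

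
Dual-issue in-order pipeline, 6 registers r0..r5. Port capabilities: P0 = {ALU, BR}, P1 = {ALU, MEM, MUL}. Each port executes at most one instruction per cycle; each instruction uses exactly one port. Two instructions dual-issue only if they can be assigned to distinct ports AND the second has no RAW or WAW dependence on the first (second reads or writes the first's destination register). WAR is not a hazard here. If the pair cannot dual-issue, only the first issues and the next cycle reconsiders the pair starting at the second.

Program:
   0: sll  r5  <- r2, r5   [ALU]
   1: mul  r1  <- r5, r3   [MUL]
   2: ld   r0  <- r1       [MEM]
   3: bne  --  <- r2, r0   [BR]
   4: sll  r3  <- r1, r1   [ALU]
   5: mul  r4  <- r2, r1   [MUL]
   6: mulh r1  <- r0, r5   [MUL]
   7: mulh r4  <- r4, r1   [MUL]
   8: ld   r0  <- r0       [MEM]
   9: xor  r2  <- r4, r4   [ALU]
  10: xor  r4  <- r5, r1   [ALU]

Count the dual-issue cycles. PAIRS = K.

PAIRS = 2

  cy0 -> i0 (sll.ALU) RAW r5
  cy1 -> i1 (mul.MUL) no-port MUL/MEM
  cy2 -> i2 (ld.MEM) RAW r0
  cy3 -> i3&i4 (bne.BR/sll.ALU) dual
  cy4 -> i5 (mul.MUL) no-port MUL/MUL
  cy5 -> i6 (mulh.MUL) no-port MUL/MUL
  cy6 -> i7 (mulh.MUL) no-port MUL/MEM
  cy7 -> i8&i9 (ld.MEM/xor.ALU) dual
  cy8 -> i10 (xor.ALU) tail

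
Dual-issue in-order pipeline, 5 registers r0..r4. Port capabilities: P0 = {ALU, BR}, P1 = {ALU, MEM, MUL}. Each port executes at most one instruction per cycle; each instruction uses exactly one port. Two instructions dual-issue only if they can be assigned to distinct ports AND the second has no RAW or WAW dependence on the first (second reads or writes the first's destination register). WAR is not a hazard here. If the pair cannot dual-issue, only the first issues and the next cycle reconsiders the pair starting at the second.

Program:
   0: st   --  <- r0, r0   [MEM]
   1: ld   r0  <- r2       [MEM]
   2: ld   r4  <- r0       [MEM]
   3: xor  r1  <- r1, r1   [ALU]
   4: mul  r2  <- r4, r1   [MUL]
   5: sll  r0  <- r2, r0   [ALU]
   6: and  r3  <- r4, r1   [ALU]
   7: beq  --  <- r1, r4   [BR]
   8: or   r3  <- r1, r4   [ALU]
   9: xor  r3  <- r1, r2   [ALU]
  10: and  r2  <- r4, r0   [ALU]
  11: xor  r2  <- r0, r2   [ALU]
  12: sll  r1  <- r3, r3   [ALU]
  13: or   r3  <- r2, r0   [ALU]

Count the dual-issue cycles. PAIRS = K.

PAIRS = 5

0. st @i0  | no-port MEM/MEM
1. ld @i1  | no-port MEM/MEM
2. ld+xor @i2+i3  | 2-wide
3. mul @i4  | RAW r2
4. sll+and @i5+i6  | 2-wide
5. beq+or @i7+i8  | 2-wide
6. xor+and @i9+i10  | 2-wide
7. xor+sll @i11+i12  | 2-wide
8. or @i13  | tail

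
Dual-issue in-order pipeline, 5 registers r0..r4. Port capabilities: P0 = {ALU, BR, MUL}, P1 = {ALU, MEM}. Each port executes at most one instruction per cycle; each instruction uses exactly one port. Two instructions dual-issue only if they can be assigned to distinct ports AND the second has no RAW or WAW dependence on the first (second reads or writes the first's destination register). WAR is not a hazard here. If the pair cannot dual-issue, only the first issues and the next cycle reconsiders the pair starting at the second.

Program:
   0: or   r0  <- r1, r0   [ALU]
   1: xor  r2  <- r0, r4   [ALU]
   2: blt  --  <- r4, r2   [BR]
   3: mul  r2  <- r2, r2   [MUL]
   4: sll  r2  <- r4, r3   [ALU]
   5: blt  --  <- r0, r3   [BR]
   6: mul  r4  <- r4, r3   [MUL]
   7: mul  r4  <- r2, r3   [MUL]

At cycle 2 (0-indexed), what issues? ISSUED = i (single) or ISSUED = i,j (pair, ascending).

ISSUED = 2

#0 head=0: or i0 RAW r0
#1 head=1: xor i1 RAW r2
#2 head=2: blt i2 no-port BR/MUL
#3 head=3: mul i3 WAW r2
#4 head=4: sll;blt i4/i5 dual
#5 head=6: mul i6 no-port MUL/MUL
#6 head=7: mul i7 tail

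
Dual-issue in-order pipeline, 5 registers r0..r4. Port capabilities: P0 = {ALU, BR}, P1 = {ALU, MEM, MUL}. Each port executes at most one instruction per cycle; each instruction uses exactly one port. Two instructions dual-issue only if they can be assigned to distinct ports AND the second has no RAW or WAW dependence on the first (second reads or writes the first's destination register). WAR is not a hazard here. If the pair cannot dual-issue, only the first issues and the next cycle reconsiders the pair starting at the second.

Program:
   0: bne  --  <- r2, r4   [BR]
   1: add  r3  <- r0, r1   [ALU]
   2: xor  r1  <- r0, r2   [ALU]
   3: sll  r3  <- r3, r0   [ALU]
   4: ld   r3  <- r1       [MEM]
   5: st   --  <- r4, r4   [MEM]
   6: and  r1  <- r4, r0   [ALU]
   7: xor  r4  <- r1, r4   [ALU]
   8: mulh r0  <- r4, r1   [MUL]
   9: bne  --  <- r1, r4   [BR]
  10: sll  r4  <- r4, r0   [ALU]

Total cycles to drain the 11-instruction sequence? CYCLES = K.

CYCLES = 7

[0] i0&i1  bne+add  -- dual
[1] i2&i3  xor+sll  -- dual
[2] i4  ld  -- no-port MEM/MEM
[3] i5&i6  st+and  -- dual
[4] i7  xor  -- RAW r4
[5] i8&i9  mulh+bne  -- dual
[6] i10  sll  -- tail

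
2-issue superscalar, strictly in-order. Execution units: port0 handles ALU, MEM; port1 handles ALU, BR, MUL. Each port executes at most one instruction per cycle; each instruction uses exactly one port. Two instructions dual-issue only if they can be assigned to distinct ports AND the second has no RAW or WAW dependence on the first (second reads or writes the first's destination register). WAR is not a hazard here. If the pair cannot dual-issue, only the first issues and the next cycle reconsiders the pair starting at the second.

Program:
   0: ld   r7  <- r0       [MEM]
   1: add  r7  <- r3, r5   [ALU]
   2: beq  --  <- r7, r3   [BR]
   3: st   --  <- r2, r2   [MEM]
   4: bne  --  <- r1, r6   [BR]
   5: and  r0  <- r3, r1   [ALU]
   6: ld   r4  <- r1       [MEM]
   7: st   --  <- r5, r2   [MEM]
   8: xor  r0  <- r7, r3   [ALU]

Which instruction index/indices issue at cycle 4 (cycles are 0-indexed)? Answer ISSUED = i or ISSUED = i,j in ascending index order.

0. ld.MEM @i0  | WAW r7
1. add.ALU @i1  | RAW r7
2. beq.BR/st.MEM @i2/i3  | pair
3. bne.BR/and.ALU @i4/i5  | pair
4. ld.MEM @i6  | no-port MEM/MEM
5. st.MEM/xor.ALU @i7/i8  | pair

ISSUED = 6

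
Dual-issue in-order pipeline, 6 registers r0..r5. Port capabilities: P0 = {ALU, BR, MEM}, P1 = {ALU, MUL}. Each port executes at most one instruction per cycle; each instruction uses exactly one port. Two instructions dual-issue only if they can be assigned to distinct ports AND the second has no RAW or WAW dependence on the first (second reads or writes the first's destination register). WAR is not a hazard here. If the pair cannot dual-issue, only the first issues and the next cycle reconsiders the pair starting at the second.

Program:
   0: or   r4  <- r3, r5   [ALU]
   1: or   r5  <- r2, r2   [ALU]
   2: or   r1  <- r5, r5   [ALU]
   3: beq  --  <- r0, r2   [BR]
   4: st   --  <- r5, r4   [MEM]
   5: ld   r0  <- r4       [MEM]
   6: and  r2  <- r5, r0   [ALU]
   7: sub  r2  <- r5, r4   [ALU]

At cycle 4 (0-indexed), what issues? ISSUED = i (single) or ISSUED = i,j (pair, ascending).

ISSUED = 6

#0 head=0: or or i0+i1 pair
#1 head=2: or beq i2+i3 pair
#2 head=4: st i4 no-port MEM/MEM
#3 head=5: ld i5 RAW r0
#4 head=6: and i6 WAW r2
#5 head=7: sub i7 tail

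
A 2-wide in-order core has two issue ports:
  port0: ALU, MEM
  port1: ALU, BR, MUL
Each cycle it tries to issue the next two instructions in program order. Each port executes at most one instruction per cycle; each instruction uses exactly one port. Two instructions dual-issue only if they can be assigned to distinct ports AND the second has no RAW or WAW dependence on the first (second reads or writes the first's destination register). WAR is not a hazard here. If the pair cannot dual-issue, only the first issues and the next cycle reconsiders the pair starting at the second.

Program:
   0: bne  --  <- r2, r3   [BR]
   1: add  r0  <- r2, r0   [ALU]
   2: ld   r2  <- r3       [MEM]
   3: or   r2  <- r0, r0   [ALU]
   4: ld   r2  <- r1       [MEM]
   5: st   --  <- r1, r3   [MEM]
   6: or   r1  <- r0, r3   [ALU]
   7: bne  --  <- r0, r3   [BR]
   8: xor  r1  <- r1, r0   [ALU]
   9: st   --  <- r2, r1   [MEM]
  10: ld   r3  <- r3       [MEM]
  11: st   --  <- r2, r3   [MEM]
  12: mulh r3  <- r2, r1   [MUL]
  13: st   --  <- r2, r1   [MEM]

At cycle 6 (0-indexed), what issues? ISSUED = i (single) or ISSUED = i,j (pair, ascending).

[0] i0+i1  bne.BR/add.ALU  -- dual
[1] i2  ld.MEM  -- WAW r2
[2] i3  or.ALU  -- WAW r2
[3] i4  ld.MEM  -- no-port MEM/MEM
[4] i5+i6  st.MEM/or.ALU  -- dual
[5] i7+i8  bne.BR/xor.ALU  -- dual
[6] i9  st.MEM  -- no-port MEM/MEM
[7] i10  ld.MEM  -- no-port MEM/MEM
[8] i11+i12  st.MEM/mulh.MUL  -- dual
[9] i13  st.MEM  -- tail

ISSUED = 9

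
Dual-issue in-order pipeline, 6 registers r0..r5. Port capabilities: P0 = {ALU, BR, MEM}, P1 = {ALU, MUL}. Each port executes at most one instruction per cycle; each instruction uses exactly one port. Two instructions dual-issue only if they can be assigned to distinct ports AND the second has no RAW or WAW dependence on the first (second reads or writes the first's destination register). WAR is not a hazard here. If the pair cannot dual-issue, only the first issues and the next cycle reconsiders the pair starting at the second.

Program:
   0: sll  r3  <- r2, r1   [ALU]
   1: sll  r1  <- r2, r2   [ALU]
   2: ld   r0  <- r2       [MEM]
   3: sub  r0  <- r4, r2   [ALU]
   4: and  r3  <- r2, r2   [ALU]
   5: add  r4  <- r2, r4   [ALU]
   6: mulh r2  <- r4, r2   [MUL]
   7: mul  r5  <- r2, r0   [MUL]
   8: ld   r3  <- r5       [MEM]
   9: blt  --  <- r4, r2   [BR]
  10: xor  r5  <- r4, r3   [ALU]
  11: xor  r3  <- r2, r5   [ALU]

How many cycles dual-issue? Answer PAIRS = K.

PAIRS = 3

t=0 i0/i1:sll.ALU+sll.ALU ; pair
t=1 i2:ld.MEM ; WAW r0
t=2 i3/i4:sub.ALU+and.ALU ; pair
t=3 i5:add.ALU ; RAW r4
t=4 i6:mulh.MUL ; no-port MUL/MUL
t=5 i7:mul.MUL ; RAW r5
t=6 i8:ld.MEM ; no-port MEM/BR
t=7 i9/i10:blt.BR+xor.ALU ; pair
t=8 i11:xor.ALU ; tail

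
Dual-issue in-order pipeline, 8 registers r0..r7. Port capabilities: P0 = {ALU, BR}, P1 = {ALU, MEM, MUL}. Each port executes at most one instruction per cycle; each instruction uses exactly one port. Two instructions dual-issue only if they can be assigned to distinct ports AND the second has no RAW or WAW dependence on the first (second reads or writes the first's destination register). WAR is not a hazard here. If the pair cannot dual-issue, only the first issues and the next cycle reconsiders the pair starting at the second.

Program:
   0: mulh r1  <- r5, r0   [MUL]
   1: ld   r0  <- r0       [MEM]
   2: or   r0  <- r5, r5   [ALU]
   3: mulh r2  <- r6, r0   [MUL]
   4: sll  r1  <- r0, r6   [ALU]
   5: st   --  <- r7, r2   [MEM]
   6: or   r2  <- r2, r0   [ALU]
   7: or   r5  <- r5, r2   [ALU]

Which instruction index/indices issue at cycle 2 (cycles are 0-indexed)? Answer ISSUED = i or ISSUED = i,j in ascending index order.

c0: i0 mulh.MUL  no-port MUL/MEM
c1: i1 ld.MEM  WAW r0
c2: i2 or.ALU  RAW r0
c3: i3&i4 mulh.MUL;sll.ALU  2-wide
c4: i5&i6 st.MEM;or.ALU  2-wide
c5: i7 or.ALU  tail

ISSUED = 2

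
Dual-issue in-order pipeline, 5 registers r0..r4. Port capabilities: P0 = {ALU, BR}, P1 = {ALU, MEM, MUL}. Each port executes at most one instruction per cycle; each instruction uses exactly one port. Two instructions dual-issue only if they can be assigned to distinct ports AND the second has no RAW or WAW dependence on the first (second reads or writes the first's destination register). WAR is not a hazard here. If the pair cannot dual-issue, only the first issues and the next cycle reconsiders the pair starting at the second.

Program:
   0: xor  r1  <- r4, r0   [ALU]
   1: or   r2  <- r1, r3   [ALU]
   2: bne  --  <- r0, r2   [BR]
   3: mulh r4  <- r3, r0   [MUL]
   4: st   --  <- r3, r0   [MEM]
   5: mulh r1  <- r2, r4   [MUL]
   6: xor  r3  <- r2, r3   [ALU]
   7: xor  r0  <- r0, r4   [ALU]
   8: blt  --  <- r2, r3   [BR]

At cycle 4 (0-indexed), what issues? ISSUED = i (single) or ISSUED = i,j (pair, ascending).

#0 head=0: xor.ALU i0 RAW r1
#1 head=1: or.ALU i1 RAW r2
#2 head=2: bne.BR mulh.MUL i2&i3 pair
#3 head=4: st.MEM i4 no-port MEM/MUL
#4 head=5: mulh.MUL xor.ALU i5&i6 pair
#5 head=7: xor.ALU blt.BR i7&i8 pair

ISSUED = 5,6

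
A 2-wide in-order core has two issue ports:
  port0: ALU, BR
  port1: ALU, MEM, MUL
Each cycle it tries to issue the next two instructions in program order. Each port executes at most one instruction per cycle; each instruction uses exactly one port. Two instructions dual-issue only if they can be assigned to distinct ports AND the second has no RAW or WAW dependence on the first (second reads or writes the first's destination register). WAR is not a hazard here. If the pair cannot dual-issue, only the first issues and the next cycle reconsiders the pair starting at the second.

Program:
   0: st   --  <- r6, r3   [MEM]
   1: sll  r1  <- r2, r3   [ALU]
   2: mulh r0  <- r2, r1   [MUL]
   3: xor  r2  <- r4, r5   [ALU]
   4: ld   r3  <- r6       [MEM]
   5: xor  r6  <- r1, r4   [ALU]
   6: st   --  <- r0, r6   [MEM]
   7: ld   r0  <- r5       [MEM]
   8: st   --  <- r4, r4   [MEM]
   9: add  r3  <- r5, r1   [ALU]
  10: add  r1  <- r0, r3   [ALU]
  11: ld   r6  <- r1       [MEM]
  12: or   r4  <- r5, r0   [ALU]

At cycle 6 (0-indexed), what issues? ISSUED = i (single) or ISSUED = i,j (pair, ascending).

0. st+sll @i0+i1  | pair
1. mulh+xor @i2+i3  | pair
2. ld+xor @i4+i5  | pair
3. st @i6  | no-port MEM/MEM
4. ld @i7  | no-port MEM/MEM
5. st+add @i8+i9  | pair
6. add @i10  | RAW r1
7. ld+or @i11+i12  | pair

ISSUED = 10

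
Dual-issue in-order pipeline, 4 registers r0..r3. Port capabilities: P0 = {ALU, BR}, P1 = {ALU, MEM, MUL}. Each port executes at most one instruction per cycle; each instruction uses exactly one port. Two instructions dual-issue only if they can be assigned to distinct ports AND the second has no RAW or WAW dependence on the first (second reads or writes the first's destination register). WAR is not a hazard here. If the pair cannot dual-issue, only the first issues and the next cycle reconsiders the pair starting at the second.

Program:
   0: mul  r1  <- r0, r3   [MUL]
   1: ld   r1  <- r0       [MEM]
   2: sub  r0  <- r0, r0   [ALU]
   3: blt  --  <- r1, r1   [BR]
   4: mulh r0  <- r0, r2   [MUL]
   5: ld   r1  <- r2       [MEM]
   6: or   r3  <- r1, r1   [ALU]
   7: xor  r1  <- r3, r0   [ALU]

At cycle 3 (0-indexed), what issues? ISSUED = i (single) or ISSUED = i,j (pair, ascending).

  cy0 -> i0 (mul) no-port MUL/MEM
  cy1 -> i1/i2 (ld sub) pair
  cy2 -> i3/i4 (blt mulh) pair
  cy3 -> i5 (ld) RAW r1
  cy4 -> i6 (or) RAW r3
  cy5 -> i7 (xor) tail

ISSUED = 5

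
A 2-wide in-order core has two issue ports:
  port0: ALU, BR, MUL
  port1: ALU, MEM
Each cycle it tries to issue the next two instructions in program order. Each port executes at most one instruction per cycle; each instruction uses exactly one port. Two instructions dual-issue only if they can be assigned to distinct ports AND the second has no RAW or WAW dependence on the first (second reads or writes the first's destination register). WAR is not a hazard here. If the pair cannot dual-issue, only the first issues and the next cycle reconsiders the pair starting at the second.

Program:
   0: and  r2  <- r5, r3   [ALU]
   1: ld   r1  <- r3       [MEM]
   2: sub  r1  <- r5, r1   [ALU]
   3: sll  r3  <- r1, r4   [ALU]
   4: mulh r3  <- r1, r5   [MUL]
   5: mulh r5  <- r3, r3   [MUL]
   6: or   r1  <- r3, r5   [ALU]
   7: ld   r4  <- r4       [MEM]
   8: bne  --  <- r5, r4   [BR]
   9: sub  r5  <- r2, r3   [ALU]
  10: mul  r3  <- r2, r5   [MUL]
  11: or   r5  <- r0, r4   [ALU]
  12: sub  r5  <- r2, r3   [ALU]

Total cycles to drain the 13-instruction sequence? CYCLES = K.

c0: i0/i1 and ld  dual
c1: i2 sub  RAW r1
c2: i3 sll  WAW r3
c3: i4 mulh  no-port MUL/MUL
c4: i5 mulh  RAW r5
c5: i6/i7 or ld  dual
c6: i8/i9 bne sub  dual
c7: i10/i11 mul or  dual
c8: i12 sub  tail

CYCLES = 9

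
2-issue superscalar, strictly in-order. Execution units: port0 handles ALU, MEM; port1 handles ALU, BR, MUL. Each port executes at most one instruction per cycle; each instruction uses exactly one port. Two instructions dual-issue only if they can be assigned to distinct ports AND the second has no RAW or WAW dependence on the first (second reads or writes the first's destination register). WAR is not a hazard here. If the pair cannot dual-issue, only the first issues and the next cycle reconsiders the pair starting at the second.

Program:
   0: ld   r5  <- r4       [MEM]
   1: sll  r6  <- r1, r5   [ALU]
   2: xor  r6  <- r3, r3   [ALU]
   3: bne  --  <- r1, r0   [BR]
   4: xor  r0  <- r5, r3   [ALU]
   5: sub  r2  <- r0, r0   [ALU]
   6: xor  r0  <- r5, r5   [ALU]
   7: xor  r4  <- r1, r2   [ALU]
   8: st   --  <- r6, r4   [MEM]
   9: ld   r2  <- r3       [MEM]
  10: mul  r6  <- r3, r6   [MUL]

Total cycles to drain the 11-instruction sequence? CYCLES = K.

[0] i0  ld  -- RAW r5
[1] i1  sll  -- WAW r6
[2] i2+i3  xor+bne  -- 2-wide
[3] i4  xor  -- RAW r0
[4] i5+i6  sub+xor  -- 2-wide
[5] i7  xor  -- RAW r4
[6] i8  st  -- no-port MEM/MEM
[7] i9+i10  ld+mul  -- 2-wide

CYCLES = 8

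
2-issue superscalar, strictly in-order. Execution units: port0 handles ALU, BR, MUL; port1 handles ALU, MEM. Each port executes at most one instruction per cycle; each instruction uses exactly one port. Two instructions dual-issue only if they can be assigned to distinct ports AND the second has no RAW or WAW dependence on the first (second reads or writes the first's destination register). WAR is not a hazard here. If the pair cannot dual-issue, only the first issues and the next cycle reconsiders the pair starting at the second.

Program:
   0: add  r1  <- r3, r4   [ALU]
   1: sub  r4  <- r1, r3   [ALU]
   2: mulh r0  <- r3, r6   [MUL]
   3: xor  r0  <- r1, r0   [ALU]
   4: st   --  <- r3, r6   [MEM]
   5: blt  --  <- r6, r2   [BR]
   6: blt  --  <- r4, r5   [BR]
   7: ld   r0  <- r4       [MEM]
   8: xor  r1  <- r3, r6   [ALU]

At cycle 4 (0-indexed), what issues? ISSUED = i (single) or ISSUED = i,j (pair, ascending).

ISSUED = 6,7

  cy0 -> i0 (add) RAW r1
  cy1 -> i1,i2 (sub+mulh) pair
  cy2 -> i3,i4 (xor+st) pair
  cy3 -> i5 (blt) no-port BR/BR
  cy4 -> i6,i7 (blt+ld) pair
  cy5 -> i8 (xor) tail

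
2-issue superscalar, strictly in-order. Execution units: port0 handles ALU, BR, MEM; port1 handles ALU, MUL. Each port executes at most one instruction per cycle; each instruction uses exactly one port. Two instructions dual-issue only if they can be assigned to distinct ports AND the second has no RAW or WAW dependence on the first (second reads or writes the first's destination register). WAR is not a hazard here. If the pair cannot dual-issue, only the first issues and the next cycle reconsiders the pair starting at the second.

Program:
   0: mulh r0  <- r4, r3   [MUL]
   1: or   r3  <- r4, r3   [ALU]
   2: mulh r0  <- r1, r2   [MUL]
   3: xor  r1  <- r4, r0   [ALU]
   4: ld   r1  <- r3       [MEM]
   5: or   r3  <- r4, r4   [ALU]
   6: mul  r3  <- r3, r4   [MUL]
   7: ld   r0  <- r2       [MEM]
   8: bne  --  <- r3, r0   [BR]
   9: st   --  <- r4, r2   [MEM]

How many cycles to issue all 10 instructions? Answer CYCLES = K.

[0] i0/i1  mulh/or  -- 2-wide
[1] i2  mulh  -- RAW r0
[2] i3  xor  -- WAW r1
[3] i4/i5  ld/or  -- 2-wide
[4] i6/i7  mul/ld  -- 2-wide
[5] i8  bne  -- no-port BR/MEM
[6] i9  st  -- tail

CYCLES = 7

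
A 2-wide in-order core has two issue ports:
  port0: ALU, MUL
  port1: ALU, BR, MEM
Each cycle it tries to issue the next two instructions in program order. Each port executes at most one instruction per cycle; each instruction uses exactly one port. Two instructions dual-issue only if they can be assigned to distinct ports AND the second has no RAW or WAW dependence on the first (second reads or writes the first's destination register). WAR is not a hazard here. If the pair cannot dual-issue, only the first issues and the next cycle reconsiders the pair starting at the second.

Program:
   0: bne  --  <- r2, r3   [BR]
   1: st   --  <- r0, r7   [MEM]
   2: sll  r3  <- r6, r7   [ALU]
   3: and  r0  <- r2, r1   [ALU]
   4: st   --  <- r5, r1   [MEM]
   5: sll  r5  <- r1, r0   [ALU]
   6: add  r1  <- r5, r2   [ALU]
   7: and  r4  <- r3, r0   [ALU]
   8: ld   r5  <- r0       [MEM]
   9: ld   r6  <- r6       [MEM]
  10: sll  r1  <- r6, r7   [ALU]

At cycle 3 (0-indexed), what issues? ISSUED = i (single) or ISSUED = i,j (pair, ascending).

ISSUED = 5

0. bne @i0  | no-port BR/MEM
1. st sll @i1&i2  | pair
2. and st @i3&i4  | pair
3. sll @i5  | RAW r5
4. add and @i6&i7  | pair
5. ld @i8  | no-port MEM/MEM
6. ld @i9  | RAW r6
7. sll @i10  | tail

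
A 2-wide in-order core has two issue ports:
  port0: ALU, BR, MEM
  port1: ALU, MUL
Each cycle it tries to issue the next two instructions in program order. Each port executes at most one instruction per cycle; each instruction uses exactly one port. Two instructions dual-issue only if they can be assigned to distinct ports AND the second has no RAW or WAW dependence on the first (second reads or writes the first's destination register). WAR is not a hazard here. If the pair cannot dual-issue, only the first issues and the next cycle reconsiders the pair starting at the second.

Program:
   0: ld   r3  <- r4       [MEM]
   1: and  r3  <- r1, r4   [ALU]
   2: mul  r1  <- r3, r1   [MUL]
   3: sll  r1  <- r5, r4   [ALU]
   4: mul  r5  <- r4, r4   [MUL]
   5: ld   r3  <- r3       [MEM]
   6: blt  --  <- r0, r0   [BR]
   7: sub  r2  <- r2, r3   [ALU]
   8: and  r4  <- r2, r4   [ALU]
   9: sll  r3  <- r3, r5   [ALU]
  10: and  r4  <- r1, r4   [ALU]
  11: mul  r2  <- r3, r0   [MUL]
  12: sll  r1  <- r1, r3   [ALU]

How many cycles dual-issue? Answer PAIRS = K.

#0 head=0: ld i0 WAW r3
#1 head=1: and i1 RAW r3
#2 head=2: mul i2 WAW r1
#3 head=3: sll/mul i3/i4 pair
#4 head=5: ld i5 no-port MEM/BR
#5 head=6: blt/sub i6/i7 pair
#6 head=8: and/sll i8/i9 pair
#7 head=10: and/mul i10/i11 pair
#8 head=12: sll i12 tail

PAIRS = 4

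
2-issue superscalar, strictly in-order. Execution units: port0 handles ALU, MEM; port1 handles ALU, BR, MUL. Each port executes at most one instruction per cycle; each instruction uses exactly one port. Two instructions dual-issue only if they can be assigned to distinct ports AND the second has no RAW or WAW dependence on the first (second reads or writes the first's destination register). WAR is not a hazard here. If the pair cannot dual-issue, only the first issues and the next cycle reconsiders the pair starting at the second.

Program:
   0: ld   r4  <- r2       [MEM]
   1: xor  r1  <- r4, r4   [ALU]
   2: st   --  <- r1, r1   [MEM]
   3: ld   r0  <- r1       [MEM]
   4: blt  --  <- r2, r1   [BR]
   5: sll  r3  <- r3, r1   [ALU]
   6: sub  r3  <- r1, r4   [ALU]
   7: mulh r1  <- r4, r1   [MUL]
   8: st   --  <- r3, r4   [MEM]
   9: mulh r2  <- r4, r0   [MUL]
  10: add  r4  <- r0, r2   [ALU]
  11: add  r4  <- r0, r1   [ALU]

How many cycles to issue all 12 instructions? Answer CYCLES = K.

c0: i0 ld  RAW r4
c1: i1 xor  RAW r1
c2: i2 st  no-port MEM/MEM
c3: i3,i4 ld/blt  2-wide
c4: i5 sll  WAW r3
c5: i6,i7 sub/mulh  2-wide
c6: i8,i9 st/mulh  2-wide
c7: i10 add  WAW r4
c8: i11 add  tail

CYCLES = 9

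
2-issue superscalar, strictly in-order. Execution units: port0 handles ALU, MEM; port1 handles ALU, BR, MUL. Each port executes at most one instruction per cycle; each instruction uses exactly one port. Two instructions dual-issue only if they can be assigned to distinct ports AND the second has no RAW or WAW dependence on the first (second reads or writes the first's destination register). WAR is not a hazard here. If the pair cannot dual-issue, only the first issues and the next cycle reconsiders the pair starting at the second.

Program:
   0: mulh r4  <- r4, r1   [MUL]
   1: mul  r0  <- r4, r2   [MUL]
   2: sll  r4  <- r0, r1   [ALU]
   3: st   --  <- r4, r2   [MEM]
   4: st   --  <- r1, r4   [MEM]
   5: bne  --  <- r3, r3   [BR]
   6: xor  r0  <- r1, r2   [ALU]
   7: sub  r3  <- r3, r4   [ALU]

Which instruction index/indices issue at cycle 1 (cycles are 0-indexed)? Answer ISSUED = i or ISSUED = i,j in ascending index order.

[0] i0  mulh  -- no-port MUL/MUL
[1] i1  mul  -- RAW r0
[2] i2  sll  -- RAW r4
[3] i3  st  -- no-port MEM/MEM
[4] i4/i5  st bne  -- 2-wide
[5] i6/i7  xor sub  -- 2-wide

ISSUED = 1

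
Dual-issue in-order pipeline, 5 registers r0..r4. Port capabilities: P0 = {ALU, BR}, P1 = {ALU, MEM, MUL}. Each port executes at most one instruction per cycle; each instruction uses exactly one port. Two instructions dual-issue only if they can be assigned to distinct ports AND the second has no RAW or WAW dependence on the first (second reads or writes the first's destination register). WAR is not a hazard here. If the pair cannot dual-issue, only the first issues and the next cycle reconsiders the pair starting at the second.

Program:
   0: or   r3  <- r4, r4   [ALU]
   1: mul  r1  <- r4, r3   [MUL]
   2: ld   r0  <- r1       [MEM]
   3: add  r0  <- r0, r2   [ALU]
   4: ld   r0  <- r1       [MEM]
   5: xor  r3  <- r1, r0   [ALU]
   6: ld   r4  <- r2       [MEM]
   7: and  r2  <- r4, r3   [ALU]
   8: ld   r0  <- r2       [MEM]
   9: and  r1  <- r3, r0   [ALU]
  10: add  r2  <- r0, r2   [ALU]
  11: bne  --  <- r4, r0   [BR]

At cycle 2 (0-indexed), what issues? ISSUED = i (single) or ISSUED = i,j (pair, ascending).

ISSUED = 2

0. or @i0  | RAW r3
1. mul @i1  | no-port MUL/MEM
2. ld @i2  | RAW+WAW r0
3. add @i3  | WAW r0
4. ld @i4  | RAW r0
5. xor+ld @i5&i6  | dual
6. and @i7  | RAW r2
7. ld @i8  | RAW r0
8. and+add @i9&i10  | dual
9. bne @i11  | tail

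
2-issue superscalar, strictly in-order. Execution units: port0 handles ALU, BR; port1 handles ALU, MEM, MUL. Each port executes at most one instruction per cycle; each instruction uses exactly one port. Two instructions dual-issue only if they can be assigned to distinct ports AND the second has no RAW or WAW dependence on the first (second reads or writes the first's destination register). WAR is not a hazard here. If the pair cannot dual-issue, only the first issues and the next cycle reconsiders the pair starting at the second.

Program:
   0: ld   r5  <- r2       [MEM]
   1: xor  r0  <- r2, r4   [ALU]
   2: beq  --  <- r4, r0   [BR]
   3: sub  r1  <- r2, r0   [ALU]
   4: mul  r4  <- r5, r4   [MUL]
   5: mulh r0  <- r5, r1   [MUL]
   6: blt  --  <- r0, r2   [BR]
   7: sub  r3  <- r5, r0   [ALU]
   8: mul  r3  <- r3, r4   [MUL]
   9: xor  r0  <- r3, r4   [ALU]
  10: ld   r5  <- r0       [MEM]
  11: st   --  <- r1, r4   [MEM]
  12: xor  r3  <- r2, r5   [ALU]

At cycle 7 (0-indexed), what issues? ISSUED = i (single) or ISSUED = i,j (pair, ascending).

ISSUED = 10

c0: i0,i1 ld.MEM xor.ALU  dual
c1: i2,i3 beq.BR sub.ALU  dual
c2: i4 mul.MUL  no-port MUL/MUL
c3: i5 mulh.MUL  RAW r0
c4: i6,i7 blt.BR sub.ALU  dual
c5: i8 mul.MUL  RAW r3
c6: i9 xor.ALU  RAW r0
c7: i10 ld.MEM  no-port MEM/MEM
c8: i11,i12 st.MEM xor.ALU  dual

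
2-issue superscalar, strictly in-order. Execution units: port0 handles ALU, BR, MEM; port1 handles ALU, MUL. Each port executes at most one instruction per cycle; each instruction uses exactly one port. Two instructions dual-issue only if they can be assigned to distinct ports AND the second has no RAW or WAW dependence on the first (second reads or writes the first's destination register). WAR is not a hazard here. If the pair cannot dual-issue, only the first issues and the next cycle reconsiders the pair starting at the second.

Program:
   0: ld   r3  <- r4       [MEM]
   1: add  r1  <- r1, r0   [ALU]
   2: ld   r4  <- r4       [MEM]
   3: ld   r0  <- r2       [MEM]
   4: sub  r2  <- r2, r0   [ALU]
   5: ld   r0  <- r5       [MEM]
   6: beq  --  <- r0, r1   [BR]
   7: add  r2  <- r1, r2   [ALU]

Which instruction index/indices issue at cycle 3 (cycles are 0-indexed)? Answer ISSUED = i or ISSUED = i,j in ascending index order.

#0 head=0: ld+add i0+i1 pair
#1 head=2: ld i2 no-port MEM/MEM
#2 head=3: ld i3 RAW r0
#3 head=4: sub+ld i4+i5 pair
#4 head=6: beq+add i6+i7 pair

ISSUED = 4,5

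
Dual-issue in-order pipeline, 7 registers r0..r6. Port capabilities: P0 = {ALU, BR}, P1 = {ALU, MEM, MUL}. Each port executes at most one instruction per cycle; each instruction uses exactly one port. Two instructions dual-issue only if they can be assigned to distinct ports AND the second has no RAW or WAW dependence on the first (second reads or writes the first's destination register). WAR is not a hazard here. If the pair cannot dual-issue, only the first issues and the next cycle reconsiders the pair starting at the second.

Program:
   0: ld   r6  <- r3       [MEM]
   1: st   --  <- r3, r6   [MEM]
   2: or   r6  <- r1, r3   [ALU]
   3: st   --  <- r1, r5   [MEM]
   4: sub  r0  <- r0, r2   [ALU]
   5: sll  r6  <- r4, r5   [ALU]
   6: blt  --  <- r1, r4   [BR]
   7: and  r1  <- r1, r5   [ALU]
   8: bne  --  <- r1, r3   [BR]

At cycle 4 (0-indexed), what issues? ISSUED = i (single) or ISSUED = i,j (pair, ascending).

0. ld @i0  | no-port MEM/MEM
1. st or @i1/i2  | dual
2. st sub @i3/i4  | dual
3. sll blt @i5/i6  | dual
4. and @i7  | RAW r1
5. bne @i8  | tail

ISSUED = 7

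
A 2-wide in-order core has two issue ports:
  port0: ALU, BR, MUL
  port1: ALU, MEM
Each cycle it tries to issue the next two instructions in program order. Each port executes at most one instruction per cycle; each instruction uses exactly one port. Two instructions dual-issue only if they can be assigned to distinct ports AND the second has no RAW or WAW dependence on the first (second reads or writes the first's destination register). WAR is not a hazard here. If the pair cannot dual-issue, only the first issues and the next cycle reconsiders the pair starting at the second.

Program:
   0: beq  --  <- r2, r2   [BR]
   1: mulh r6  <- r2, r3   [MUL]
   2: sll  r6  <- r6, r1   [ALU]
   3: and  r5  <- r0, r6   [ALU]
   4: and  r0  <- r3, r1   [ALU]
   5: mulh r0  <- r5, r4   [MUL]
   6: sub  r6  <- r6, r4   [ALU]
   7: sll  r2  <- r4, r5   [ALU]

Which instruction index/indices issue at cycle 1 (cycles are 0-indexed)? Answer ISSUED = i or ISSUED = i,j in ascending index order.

ISSUED = 1

#0 head=0: beq i0 no-port BR/MUL
#1 head=1: mulh i1 RAW+WAW r6
#2 head=2: sll i2 RAW r6
#3 head=3: and+and i3/i4 dual
#4 head=5: mulh+sub i5/i6 dual
#5 head=7: sll i7 tail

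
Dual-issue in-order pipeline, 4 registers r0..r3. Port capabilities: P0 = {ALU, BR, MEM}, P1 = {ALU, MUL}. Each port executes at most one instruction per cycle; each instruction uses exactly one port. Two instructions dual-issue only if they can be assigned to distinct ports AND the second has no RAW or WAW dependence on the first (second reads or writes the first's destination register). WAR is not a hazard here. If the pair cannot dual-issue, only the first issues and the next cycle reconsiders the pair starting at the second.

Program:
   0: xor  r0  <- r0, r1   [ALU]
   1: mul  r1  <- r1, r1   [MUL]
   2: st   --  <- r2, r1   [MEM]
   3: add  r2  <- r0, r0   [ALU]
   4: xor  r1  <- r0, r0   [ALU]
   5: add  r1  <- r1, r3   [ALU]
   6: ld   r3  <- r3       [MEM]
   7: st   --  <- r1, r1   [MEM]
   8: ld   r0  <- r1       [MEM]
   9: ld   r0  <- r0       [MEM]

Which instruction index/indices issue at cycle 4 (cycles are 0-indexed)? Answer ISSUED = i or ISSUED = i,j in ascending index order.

ISSUED = 7

#0 head=0: xor.ALU+mul.MUL i0/i1 pair
#1 head=2: st.MEM+add.ALU i2/i3 pair
#2 head=4: xor.ALU i4 RAW+WAW r1
#3 head=5: add.ALU+ld.MEM i5/i6 pair
#4 head=7: st.MEM i7 no-port MEM/MEM
#5 head=8: ld.MEM i8 no-port MEM/MEM
#6 head=9: ld.MEM i9 tail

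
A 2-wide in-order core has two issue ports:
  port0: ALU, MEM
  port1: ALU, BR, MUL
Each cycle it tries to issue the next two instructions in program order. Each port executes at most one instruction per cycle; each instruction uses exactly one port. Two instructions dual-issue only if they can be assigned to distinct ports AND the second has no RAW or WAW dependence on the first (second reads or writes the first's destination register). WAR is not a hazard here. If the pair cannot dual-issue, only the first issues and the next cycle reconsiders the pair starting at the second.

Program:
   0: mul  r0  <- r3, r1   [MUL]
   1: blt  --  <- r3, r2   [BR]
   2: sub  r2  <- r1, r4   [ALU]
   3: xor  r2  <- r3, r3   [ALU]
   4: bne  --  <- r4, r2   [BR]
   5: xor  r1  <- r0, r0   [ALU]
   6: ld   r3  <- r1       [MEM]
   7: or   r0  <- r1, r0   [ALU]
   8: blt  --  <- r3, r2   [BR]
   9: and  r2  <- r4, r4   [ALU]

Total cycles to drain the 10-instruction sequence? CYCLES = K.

c0: i0 mul  no-port MUL/BR
c1: i1/i2 blt;sub  pair
c2: i3 xor  RAW r2
c3: i4/i5 bne;xor  pair
c4: i6/i7 ld;or  pair
c5: i8/i9 blt;and  pair

CYCLES = 6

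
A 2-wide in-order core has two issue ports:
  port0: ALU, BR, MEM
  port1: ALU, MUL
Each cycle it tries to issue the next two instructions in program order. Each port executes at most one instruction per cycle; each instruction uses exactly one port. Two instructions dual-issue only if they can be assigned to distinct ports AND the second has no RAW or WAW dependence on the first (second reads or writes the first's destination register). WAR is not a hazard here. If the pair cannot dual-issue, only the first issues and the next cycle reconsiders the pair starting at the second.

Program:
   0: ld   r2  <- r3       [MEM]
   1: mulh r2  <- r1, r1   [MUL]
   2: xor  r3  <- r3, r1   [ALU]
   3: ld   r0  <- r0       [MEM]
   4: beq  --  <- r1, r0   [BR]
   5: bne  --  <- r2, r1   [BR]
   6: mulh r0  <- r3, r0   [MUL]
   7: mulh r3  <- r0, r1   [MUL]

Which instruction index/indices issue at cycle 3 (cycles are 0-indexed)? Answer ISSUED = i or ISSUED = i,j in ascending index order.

ISSUED = 4

t=0 i0:ld.MEM ; WAW r2
t=1 i1+i2:mulh.MUL xor.ALU ; dual
t=2 i3:ld.MEM ; no-port MEM/BR
t=3 i4:beq.BR ; no-port BR/BR
t=4 i5+i6:bne.BR mulh.MUL ; dual
t=5 i7:mulh.MUL ; tail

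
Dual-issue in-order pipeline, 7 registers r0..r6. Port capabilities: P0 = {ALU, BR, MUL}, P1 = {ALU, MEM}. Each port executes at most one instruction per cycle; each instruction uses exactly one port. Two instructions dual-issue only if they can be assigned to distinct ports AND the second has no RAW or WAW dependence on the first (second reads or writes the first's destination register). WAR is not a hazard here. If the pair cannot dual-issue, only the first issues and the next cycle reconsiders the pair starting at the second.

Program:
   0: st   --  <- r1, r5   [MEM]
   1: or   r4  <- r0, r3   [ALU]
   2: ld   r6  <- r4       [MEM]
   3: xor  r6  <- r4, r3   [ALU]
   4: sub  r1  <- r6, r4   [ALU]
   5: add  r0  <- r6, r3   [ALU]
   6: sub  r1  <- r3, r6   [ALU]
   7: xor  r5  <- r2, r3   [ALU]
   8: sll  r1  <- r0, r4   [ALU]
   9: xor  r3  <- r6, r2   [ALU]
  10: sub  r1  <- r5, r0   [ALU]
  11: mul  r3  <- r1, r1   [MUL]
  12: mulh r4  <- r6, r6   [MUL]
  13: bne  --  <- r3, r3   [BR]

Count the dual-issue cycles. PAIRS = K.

PAIRS = 4

[0] i0,i1  st.MEM+or.ALU  -- 2-wide
[1] i2  ld.MEM  -- WAW r6
[2] i3  xor.ALU  -- RAW r6
[3] i4,i5  sub.ALU+add.ALU  -- 2-wide
[4] i6,i7  sub.ALU+xor.ALU  -- 2-wide
[5] i8,i9  sll.ALU+xor.ALU  -- 2-wide
[6] i10  sub.ALU  -- RAW r1
[7] i11  mul.MUL  -- no-port MUL/MUL
[8] i12  mulh.MUL  -- no-port MUL/BR
[9] i13  bne.BR  -- tail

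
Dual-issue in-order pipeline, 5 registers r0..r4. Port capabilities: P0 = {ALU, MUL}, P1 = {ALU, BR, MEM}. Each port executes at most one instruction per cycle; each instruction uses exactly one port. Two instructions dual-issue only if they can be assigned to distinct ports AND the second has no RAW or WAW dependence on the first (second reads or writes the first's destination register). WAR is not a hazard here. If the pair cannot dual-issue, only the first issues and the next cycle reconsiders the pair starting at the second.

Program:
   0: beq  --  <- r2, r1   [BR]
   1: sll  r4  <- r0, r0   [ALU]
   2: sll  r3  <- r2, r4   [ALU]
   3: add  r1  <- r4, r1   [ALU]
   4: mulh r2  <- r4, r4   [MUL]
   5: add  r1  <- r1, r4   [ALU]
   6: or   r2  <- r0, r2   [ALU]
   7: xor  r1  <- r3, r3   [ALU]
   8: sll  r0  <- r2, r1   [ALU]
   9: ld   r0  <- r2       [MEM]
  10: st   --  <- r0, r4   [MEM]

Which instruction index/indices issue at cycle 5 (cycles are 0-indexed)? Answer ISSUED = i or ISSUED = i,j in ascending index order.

0. beq/sll @i0&i1  | pair
1. sll/add @i2&i3  | pair
2. mulh/add @i4&i5  | pair
3. or/xor @i6&i7  | pair
4. sll @i8  | WAW r0
5. ld @i9  | no-port MEM/MEM
6. st @i10  | tail

ISSUED = 9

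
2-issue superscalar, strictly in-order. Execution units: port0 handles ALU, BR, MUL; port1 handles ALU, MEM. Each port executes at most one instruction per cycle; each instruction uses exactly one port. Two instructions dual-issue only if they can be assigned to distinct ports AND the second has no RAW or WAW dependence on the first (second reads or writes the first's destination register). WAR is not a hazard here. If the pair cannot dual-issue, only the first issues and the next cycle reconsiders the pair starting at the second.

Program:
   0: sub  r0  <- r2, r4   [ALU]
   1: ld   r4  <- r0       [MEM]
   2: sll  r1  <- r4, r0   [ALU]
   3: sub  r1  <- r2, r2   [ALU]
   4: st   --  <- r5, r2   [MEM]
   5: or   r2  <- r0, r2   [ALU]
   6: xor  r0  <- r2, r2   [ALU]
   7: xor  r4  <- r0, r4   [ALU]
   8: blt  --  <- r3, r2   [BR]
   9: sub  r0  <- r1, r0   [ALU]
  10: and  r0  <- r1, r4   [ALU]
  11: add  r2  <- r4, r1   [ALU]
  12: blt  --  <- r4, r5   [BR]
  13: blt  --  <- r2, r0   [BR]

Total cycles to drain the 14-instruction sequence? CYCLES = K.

t=0 i0:sub.ALU ; RAW r0
t=1 i1:ld.MEM ; RAW r4
t=2 i2:sll.ALU ; WAW r1
t=3 i3+i4:sub.ALU/st.MEM ; pair
t=4 i5:or.ALU ; RAW r2
t=5 i6:xor.ALU ; RAW r0
t=6 i7+i8:xor.ALU/blt.BR ; pair
t=7 i9:sub.ALU ; WAW r0
t=8 i10+i11:and.ALU/add.ALU ; pair
t=9 i12:blt.BR ; no-port BR/BR
t=10 i13:blt.BR ; tail

CYCLES = 11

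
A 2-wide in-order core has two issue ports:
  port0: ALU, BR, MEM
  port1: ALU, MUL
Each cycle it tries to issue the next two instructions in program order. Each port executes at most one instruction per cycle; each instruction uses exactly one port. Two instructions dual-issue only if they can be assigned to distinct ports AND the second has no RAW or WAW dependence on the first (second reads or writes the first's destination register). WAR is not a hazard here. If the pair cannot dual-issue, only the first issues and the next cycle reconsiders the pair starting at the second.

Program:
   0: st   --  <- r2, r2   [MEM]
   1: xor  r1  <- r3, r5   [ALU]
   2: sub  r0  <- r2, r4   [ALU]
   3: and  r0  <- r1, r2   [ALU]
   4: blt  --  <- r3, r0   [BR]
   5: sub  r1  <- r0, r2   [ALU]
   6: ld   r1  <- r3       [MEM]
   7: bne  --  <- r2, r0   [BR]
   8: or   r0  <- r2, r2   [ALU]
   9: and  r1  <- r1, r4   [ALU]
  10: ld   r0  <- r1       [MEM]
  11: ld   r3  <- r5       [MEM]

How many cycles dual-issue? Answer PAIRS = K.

PAIRS = 3

#0 head=0: st.MEM;xor.ALU i0+i1 2-wide
#1 head=2: sub.ALU i2 WAW r0
#2 head=3: and.ALU i3 RAW r0
#3 head=4: blt.BR;sub.ALU i4+i5 2-wide
#4 head=6: ld.MEM i6 no-port MEM/BR
#5 head=7: bne.BR;or.ALU i7+i8 2-wide
#6 head=9: and.ALU i9 RAW r1
#7 head=10: ld.MEM i10 no-port MEM/MEM
#8 head=11: ld.MEM i11 tail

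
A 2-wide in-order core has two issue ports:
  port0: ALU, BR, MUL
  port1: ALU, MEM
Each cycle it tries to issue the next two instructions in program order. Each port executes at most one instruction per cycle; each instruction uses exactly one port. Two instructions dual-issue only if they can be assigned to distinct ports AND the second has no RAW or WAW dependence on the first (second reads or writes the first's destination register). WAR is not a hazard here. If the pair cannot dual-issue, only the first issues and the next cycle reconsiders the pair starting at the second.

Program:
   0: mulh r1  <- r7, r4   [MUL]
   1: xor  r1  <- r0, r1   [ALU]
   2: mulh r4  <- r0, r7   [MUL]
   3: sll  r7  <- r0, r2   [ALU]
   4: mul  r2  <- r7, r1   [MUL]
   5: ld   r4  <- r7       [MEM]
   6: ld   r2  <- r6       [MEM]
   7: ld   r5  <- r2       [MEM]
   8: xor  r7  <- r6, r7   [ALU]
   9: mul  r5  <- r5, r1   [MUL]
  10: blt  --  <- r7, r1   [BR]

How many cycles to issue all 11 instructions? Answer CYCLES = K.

t=0 i0:mulh ; RAW+WAW r1
t=1 i1/i2:xor mulh ; pair
t=2 i3:sll ; RAW r7
t=3 i4/i5:mul ld ; pair
t=4 i6:ld ; no-port MEM/MEM
t=5 i7/i8:ld xor ; pair
t=6 i9:mul ; no-port MUL/BR
t=7 i10:blt ; tail

CYCLES = 8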